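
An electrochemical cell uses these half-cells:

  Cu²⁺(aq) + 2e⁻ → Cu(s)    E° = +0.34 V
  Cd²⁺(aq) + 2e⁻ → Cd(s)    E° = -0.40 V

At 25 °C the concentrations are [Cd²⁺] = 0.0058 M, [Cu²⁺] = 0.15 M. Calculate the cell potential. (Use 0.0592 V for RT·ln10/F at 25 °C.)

The Cu²⁺/Cu couple has the higher reduction potential and acts as the cathode, so E°_cell = +0.34 − (-0.40) = 0.74 V.
Balancing electrons gives n = 2; the reaction quotient is Q = [Cd²⁺]/[Cu²⁺] = 0.0387.
At 25 °C, E = E° − (0.0592/n) log Q = 0.74 − (0.0592/2)(-1.413) = 0.740 + 0.042 = 0.782 V.

0.782 V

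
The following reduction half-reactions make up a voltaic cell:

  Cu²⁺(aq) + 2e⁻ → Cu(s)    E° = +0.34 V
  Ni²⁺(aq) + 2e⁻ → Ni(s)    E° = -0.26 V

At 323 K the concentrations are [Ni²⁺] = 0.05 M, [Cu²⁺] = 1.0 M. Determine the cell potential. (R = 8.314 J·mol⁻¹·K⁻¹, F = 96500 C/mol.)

The Cu²⁺/Cu couple has the higher reduction potential and acts as the cathode, so E°_cell = +0.34 − (-0.26) = 0.60 V.
Balancing electrons gives n = 2; the reaction quotient is Q = [Ni²⁺]/[Cu²⁺] = 0.0500.
E = E° − (RT/nF) ln Q = 0.60 − (8.314×323)/(2×96500) × (-2.996) = 0.600 + 0.042 = 0.642 V.

0.642 V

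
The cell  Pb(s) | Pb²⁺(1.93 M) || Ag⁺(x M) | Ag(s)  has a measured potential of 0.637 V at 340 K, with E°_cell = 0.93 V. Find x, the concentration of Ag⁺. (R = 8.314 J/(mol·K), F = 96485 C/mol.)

From the Nernst equation, ln Q = nF(E° − E)/RT = 2×96485×(0.93 − 0.637)/(8.314×340) = 20.002, so Q = 4.86 × 10^8.
With Q = [Pb²⁺]/[Ag⁺]^2 and the known concentrations, [Ag⁺]^2 in the denominator gives [Ag⁺] = 6.3 × 10^-5 M.

6.3 × 10^-5 M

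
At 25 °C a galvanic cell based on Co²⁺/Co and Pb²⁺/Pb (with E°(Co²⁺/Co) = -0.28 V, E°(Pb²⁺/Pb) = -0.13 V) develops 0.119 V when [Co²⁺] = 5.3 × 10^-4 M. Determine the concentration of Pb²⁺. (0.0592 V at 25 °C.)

4.8 × 10^-5 M

From the Nernst equation, log Q = n(E° − E)/0.0592 = 2(0.15 − 0.119)/0.0592 = 1.047, so Q = 11.2.
With Q = [Co²⁺]/[Pb²⁺] and the known concentrations, [Pb²⁺] in the denominator gives [Pb²⁺] = 4.8 × 10^-5 M.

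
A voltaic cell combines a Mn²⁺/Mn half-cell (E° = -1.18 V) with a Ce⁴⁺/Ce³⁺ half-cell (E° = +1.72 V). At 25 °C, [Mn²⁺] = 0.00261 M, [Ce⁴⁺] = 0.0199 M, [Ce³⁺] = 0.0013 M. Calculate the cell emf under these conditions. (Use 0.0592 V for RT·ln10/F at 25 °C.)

The Ce⁴⁺/Ce³⁺ couple has the higher reduction potential and acts as the cathode, so E°_cell = +1.72 − (-1.18) = 2.90 V.
Balancing electrons gives n = 2; the reaction quotient is Q = [Mn²⁺]·[Ce³⁺]^2/[Ce⁴⁺]^2 = 1.11 × 10^-5.
At 25 °C, E = E° − (0.0592/n) log Q = 2.90 − (0.0592/2)(-4.953) = 2.900 + 0.147 = 3.047 V.

3.05 V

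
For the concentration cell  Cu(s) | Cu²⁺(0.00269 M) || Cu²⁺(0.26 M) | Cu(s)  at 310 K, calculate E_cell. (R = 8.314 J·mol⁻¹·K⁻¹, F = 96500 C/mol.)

0.061 V

Both half-cells are Cu²⁺/Cu, so E°_cell = 0. The concentrated side is the cathode; the cell reaction moves Cu²⁺ from high to low concentration with n = 2.
Q = [Cu²⁺]_dilute/[Cu²⁺]_conc = 0.00269/0.26 = 0.0103.
E = 0 − (RT/nF) ln Q = −((8.314×310)/(2×96500))(-4.571) = 0.0610 V.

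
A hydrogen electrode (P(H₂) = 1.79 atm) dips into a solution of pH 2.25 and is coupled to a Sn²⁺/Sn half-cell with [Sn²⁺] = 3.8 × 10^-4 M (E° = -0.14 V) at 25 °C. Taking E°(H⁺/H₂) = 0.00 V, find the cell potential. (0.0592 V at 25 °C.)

The hydrogen couple is the cathode, so E°_cell = 0.14 V; n = 2.
[H⁺] = 10^(−2.25) = 0.0056 M, and Q = [Sn²⁺]·P(H₂) / [H⁺]^2 = 21.5.
E = E° − (0.0592/2) log Q = 0.14 − (0.0592/2)(1.333) = 0.101 V.

0.10 V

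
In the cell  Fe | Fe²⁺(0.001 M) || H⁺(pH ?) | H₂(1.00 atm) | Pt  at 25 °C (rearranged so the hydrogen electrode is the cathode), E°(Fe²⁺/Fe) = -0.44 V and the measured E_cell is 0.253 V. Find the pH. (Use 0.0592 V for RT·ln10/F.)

pH = 4.66

E°_cell = 0.44 V and n = 2.
log Q = n(E° − E)/0.0592 = 2×(0.44 − 0.253)/0.0592 = 6.318.
With Q = [Fe²⁺]·P(H₂) / [H⁺]^2, solving for [H⁺] gives log[H⁺] = -4.659, so pH = 4.66.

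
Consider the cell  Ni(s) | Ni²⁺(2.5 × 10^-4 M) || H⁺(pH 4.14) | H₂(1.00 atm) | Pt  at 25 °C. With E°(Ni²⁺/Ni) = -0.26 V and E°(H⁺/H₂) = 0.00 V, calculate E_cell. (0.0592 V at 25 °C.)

The hydrogen couple is the cathode, so E°_cell = 0.26 V; n = 2.
[H⁺] = 10^(−4.14) = 7.2 × 10^-5 M, and Q = [Ni²⁺]·P(H₂) / [H⁺]^2 = 4.76 × 10^4.
E = E° − (0.0592/2) log Q = 0.26 − (0.0592/2)(4.678) = 0.122 V.

0.12 V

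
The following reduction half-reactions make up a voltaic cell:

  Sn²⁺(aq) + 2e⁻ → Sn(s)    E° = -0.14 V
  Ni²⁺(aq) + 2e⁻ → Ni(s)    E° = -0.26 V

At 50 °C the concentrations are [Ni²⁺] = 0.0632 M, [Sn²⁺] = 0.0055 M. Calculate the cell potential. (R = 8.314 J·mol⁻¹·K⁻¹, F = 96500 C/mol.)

0.086 V

The Sn²⁺/Sn couple has the higher reduction potential and acts as the cathode, so E°_cell = -0.14 − (-0.26) = 0.12 V.
Balancing electrons gives n = 2; the reaction quotient is Q = [Ni²⁺]/[Sn²⁺] = 11.5.
E = E° − (RT/nF) ln Q = 0.12 − (8.314×323)/(2×96500) × (2.442) = 0.120 − 0.034 = 0.086 V.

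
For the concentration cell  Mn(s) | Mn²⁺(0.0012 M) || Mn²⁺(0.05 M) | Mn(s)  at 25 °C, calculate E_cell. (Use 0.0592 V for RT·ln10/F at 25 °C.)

Both half-cells are Mn²⁺/Mn, so E°_cell = 0. The concentrated side is the cathode; the cell reaction moves Mn²⁺ from high to low concentration with n = 2.
Q = [Mn²⁺]_dilute/[Mn²⁺]_conc = 0.0012/0.05 = 0.0240.
E = 0 − (0.0592/2) log Q = −(0.0592/2)(-1.620) = 0.0480 V.

0.048 V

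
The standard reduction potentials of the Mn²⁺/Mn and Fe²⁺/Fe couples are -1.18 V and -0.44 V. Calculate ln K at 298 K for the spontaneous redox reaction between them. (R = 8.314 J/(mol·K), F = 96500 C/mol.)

E°_cell = -0.44 − (-1.18) = 0.74 V, with n = 2 electrons transferred.
At equilibrium E = 0, so the Nernst equation gives ln K = nFE°/RT = (2)(96500)(0.74)/((8.314)(298)) = 57.65.

ln K = 57.6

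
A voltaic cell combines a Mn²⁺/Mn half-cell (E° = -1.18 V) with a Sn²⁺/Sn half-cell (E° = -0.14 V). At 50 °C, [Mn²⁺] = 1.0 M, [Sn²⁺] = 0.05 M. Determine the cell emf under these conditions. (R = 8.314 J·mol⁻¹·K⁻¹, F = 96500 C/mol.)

The Sn²⁺/Sn couple has the higher reduction potential and acts as the cathode, so E°_cell = -0.14 − (-1.18) = 1.04 V.
Balancing electrons gives n = 2; the reaction quotient is Q = [Mn²⁺]/[Sn²⁺] = 20.0.
E = E° − (RT/nF) ln Q = 1.04 − (8.314×323)/(2×96500) × (2.996) = 1.040 − 0.042 = 0.998 V.

0.998 V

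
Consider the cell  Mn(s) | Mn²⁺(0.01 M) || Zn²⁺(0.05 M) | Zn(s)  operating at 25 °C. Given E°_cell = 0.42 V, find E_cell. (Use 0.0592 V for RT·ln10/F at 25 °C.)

Balancing electrons gives n = 2; the reaction quotient is Q = [Mn²⁺]/[Zn²⁺] = 0.200.
At 25 °C, E = E° − (0.0592/n) log Q = 0.42 − (0.0592/2)(-0.699) = 0.420 + 0.021 = 0.441 V.

0.441 V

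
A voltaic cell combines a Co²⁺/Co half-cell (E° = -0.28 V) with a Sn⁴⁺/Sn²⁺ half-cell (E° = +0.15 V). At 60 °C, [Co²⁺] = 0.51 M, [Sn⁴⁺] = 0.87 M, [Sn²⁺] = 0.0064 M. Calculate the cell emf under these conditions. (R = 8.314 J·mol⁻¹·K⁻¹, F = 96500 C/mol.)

The Sn⁴⁺/Sn²⁺ couple has the higher reduction potential and acts as the cathode, so E°_cell = +0.15 − (-0.28) = 0.43 V.
Balancing electrons gives n = 2; the reaction quotient is Q = [Co²⁺]·[Sn²⁺]/[Sn⁴⁺] = 0.00375.
E = E° − (RT/nF) ln Q = 0.43 − (8.314×333)/(2×96500) × (-5.586) = 0.430 + 0.080 = 0.510 V.

0.510 V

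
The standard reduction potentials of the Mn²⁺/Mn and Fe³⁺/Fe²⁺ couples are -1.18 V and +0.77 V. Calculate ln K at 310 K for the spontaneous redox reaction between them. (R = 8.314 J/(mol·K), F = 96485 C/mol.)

E°_cell = +0.77 − (-1.18) = 1.95 V, with n = 2 electrons transferred.
At equilibrium E = 0, so the Nernst equation gives ln K = nFE°/RT = (2)(96485)(1.95)/((8.314)(310)) = 146.00.

ln K = 146.0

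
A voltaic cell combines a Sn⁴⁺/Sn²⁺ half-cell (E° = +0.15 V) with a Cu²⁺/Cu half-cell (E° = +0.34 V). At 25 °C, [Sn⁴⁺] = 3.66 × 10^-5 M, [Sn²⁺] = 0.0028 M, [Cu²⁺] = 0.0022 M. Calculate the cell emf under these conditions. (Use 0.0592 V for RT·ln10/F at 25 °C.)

The Cu²⁺/Cu couple has the higher reduction potential and acts as the cathode, so E°_cell = +0.34 − (+0.15) = 0.19 V.
Balancing electrons gives n = 2; the reaction quotient is Q = [Sn⁴⁺]/([Sn²⁺]·[Cu²⁺]) = 5.94.
At 25 °C, E = E° − (0.0592/n) log Q = 0.19 − (0.0592/2)(0.774) = 0.190 − 0.023 = 0.167 V.

0.167 V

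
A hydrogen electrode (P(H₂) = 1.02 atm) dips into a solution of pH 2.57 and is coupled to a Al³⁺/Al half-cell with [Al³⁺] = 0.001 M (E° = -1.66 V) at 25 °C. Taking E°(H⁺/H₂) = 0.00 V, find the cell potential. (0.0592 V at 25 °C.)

The hydrogen couple is the cathode, so E°_cell = 1.66 V; n = 6.
[H⁺] = 10^(−2.57) = 0.0027 M, and Q = [Al³⁺]^2·P(H₂)^3 / [H⁺]^6 = 2.79 × 10^9.
E = E° − (0.0592/6) log Q = 1.66 − (0.0592/6)(9.446) = 1.567 V.

1.57 V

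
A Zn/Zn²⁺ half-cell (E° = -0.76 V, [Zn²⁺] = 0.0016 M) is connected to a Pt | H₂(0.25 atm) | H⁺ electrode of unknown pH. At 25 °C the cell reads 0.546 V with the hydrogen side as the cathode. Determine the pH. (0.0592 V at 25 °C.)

pH = 5.31

E°_cell = 0.76 V and n = 2.
log Q = n(E° − E)/0.0592 = 2×(0.76 − 0.546)/0.0592 = 7.230.
With Q = [Zn²⁺]·P(H₂) / [H⁺]^2, solving for [H⁺] gives log[H⁺] = -5.314, so pH = 5.31.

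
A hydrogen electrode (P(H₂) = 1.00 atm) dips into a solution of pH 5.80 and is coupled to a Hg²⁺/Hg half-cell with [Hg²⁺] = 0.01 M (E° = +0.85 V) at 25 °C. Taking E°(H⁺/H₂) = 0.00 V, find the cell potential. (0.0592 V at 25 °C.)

The Hg²⁺/Hg couple is the cathode, so E°_cell = 0.85 V; n = 2.
[H⁺] = 10^(−5.80) = 1.6 × 10^-6 M, and Q = [H⁺]^2 / ([Hg²⁺]·P(H₂)) = 2.51 × 10^-10.
E = E° − (0.0592/2) log Q = 0.85 − (0.0592/2)(-9.600) = 1.134 V.

1.13 V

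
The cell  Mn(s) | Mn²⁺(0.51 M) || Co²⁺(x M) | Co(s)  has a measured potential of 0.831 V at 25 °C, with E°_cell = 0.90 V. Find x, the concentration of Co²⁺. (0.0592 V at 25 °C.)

From the Nernst equation, log Q = n(E° − E)/0.0592 = 2(0.90 − 0.831)/0.0592 = 2.331, so Q = 214.
With Q = [Mn²⁺]/[Co²⁺] and the known concentrations, [Co²⁺] in the denominator gives [Co²⁺] = 0.0024 M.

0.0024 M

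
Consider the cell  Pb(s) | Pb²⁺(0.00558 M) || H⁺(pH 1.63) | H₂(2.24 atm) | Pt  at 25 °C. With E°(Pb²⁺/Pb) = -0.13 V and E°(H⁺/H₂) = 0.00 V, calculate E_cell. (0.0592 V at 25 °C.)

0.090 V

The hydrogen couple is the cathode, so E°_cell = 0.13 V; n = 2.
[H⁺] = 10^(−1.63) = 0.023 M, and Q = [Pb²⁺]·P(H₂) / [H⁺]^2 = 22.7.
E = E° − (0.0592/2) log Q = 0.13 − (0.0592/2)(1.357) = 0.090 V.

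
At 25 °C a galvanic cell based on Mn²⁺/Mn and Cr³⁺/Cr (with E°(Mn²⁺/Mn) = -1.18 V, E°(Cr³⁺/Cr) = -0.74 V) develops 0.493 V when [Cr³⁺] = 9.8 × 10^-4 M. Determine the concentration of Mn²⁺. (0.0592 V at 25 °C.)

From the Nernst equation, log Q = n(E° − E)/0.0592 = 6(0.44 − 0.493)/0.0592 = -5.372, so Q = 4.25 × 10^-6.
With Q = [Mn²⁺]^3/[Cr³⁺]^2 and the known concentrations, [Mn²⁺]^3 in the numerator gives [Mn²⁺] = 1.6 × 10^-4 M.

1.6 × 10^-4 M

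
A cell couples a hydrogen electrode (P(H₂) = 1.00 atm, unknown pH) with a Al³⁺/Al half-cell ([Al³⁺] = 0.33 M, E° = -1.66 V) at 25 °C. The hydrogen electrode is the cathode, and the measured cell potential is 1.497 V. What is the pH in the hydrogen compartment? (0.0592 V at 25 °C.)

pH = 2.91

E°_cell = 1.66 V and n = 6.
log Q = n(E° − E)/0.0592 = 6×(1.66 − 1.497)/0.0592 = 16.520.
With Q = [Al³⁺]^2·P(H₂)^3 / [H⁺]^6, solving for [H⁺] gives log[H⁺] = -2.914, so pH = 2.91.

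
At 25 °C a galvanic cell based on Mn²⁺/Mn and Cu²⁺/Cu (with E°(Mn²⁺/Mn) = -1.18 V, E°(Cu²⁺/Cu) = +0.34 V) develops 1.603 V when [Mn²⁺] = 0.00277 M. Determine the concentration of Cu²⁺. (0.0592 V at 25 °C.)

1.8 M

From the Nernst equation, log Q = n(E° − E)/0.0592 = 2(1.52 − 1.603)/0.0592 = -2.804, so Q = 0.00157.
With Q = [Mn²⁺]/[Cu²⁺] and the known concentrations, [Cu²⁺] in the denominator gives [Cu²⁺] = 1.8 M.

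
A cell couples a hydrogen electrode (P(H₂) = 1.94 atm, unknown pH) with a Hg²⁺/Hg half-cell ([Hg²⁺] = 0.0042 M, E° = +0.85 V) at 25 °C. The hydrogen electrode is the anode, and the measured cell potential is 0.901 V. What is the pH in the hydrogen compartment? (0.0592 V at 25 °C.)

E°_cell = 0.85 V and n = 2.
log Q = n(E° − E)/0.0592 = 2×(0.85 − 0.901)/0.0592 = -1.723.
With Q = [H⁺]^2 / ([Hg²⁺]·P(H₂)), solving for [H⁺] gives log[H⁺] = -1.906, so pH = 1.91.

pH = 1.91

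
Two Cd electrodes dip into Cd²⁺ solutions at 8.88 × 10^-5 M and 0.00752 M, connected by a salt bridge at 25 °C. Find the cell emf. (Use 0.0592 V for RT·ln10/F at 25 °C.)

0.057 V

Both half-cells are Cd²⁺/Cd, so E°_cell = 0. The concentrated side is the cathode; the cell reaction moves Cd²⁺ from high to low concentration with n = 2.
Q = [Cd²⁺]_dilute/[Cd²⁺]_conc = 8.88 × 10^-5/0.00752 = 0.0118.
E = 0 − (0.0592/2) log Q = −(0.0592/2)(-1.928) = 0.0571 V.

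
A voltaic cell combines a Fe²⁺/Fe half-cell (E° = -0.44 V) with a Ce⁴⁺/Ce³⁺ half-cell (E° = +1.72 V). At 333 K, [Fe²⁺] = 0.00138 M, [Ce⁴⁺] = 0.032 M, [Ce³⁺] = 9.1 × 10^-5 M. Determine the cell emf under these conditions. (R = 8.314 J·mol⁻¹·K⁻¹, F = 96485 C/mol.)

2.42 V

The Ce⁴⁺/Ce³⁺ couple has the higher reduction potential and acts as the cathode, so E°_cell = +1.72 − (-0.44) = 2.16 V.
Balancing electrons gives n = 2; the reaction quotient is Q = [Fe²⁺]·[Ce³⁺]^2/[Ce⁴⁺]^2 = 1.12 × 10^-8.
E = E° − (RT/nF) ln Q = 2.16 − (8.314×333)/(2×96485) × (-18.311) = 2.160 + 0.263 = 2.423 V.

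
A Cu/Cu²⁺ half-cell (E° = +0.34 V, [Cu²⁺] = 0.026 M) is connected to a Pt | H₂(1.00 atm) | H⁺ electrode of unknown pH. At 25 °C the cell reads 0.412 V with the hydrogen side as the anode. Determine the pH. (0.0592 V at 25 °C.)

pH = 2.01

E°_cell = 0.34 V and n = 2.
log Q = n(E° − E)/0.0592 = 2×(0.34 − 0.412)/0.0592 = -2.432.
With Q = [H⁺]^2 / ([Cu²⁺]·P(H₂)), solving for [H⁺] gives log[H⁺] = -2.009, so pH = 2.01.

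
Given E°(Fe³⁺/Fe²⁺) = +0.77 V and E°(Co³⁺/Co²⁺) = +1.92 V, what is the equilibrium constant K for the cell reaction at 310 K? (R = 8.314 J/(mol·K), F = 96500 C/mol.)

5 × 10^18

E°_cell = +1.92 − (+0.77) = 1.15 V, with n = 1 electron transferred.
At equilibrium E = 0, so the Nernst equation gives ln K = nFE°/RT = (1)(96500)(1.15)/((8.314)(310)) = 43.06.
K = e^43.06 = 5 × 10^18.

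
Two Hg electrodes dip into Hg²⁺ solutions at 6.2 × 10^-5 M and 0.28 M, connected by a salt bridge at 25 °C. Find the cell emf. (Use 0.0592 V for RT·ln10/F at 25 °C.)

0.11 V

Both half-cells are Hg²⁺/Hg, so E°_cell = 0. The concentrated side is the cathode; the cell reaction moves Hg²⁺ from high to low concentration with n = 2.
Q = [Hg²⁺]_dilute/[Hg²⁺]_conc = 6.2 × 10^-5/0.28 = 2.21 × 10^-4.
E = 0 − (0.0592/2) log Q = −(0.0592/2)(-3.655) = 0.1082 V.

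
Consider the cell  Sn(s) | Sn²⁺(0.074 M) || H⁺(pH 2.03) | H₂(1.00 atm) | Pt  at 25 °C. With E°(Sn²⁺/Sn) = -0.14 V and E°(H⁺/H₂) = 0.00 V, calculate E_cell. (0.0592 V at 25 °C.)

0.053 V

The hydrogen couple is the cathode, so E°_cell = 0.14 V; n = 2.
[H⁺] = 10^(−2.03) = 0.0093 M, and Q = [Sn²⁺]·P(H₂) / [H⁺]^2 = 850.
E = E° − (0.0592/2) log Q = 0.14 − (0.0592/2)(2.929) = 0.053 V.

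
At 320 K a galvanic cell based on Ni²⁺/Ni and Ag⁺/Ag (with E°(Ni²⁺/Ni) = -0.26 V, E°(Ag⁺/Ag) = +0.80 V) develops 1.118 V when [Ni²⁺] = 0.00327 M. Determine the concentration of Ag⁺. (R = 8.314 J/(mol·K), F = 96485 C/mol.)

From the Nernst equation, ln Q = nF(E° − E)/RT = 2×96485×(1.06 − 1.118)/(8.314×320) = -4.207, so Q = 0.0149.
With Q = [Ni²⁺]/[Ag⁺]^2 and the known concentrations, [Ag⁺]^2 in the denominator gives [Ag⁺] = 0.47 M.

0.47 M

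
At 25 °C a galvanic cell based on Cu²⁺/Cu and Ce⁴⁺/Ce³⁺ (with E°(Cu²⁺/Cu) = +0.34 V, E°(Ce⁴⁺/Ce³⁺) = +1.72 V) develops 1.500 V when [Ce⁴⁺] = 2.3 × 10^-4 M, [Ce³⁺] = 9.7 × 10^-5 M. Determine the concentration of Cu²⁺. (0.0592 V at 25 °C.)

From the Nernst equation, log Q = n(E° − E)/0.0592 = 2(1.38 − 1.500)/0.0592 = -4.054, so Q = 8.83 × 10^-5.
With Q = [Cu²⁺]·[Ce³⁺]^2/[Ce⁴⁺]^2 and the known concentrations, [Cu²⁺] in the numerator gives [Cu²⁺] = 5 × 10^-4 M.

5 × 10^-4 M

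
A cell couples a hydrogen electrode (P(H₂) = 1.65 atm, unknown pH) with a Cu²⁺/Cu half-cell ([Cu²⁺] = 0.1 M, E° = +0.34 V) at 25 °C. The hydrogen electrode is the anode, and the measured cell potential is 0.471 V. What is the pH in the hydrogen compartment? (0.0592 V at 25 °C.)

E°_cell = 0.34 V and n = 2.
log Q = n(E° − E)/0.0592 = 2×(0.34 − 0.471)/0.0592 = -4.426.
With Q = [H⁺]^2 / ([Cu²⁺]·P(H₂)), solving for [H⁺] gives log[H⁺] = -2.604, so pH = 2.60.

pH = 2.60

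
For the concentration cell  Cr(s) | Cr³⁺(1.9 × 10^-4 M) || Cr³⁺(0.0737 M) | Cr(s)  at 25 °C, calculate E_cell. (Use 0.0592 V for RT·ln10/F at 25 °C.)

Both half-cells are Cr³⁺/Cr, so E°_cell = 0. The concentrated side is the cathode; the cell reaction moves Cr³⁺ from high to low concentration with n = 3.
Q = [Cr³⁺]_dilute/[Cr³⁺]_conc = 1.9 × 10^-4/0.0737 = 0.00258.
E = 0 − (0.0592/3) log Q = −(0.0592/3)(-2.589) = 0.0511 V.

0.051 V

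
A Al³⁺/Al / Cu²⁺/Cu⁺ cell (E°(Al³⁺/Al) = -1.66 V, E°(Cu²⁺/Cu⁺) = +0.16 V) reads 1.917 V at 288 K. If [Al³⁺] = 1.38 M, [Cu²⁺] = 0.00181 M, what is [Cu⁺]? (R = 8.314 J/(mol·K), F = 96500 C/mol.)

3.3 × 10^-5 M

From the Nernst equation, ln Q = nF(E° − E)/RT = 3×96500×(1.82 − 1.917)/(8.314×288) = -11.728, so Q = 8.07 × 10^-6.
With Q = [Al³⁺]·[Cu⁺]^3/[Cu²⁺]^3 and the known concentrations, [Cu⁺]^3 in the numerator gives [Cu⁺] = 3.3 × 10^-5 M.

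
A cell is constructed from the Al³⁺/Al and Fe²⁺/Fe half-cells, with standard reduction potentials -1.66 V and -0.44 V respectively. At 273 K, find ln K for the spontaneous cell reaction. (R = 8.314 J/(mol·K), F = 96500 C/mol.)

ln K = 311.2

E°_cell = -0.44 − (-1.66) = 1.22 V, with n = 6 electrons transferred.
At equilibrium E = 0, so the Nernst equation gives ln K = nFE°/RT = (6)(96500)(1.22)/((8.314)(273)) = 311.22.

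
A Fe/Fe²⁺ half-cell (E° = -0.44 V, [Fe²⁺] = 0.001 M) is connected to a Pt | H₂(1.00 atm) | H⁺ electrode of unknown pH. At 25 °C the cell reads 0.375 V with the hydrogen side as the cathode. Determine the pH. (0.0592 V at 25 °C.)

E°_cell = 0.44 V and n = 2.
log Q = n(E° − E)/0.0592 = 2×(0.44 − 0.375)/0.0592 = 2.196.
With Q = [Fe²⁺]·P(H₂) / [H⁺]^2, solving for [H⁺] gives log[H⁺] = -2.598, so pH = 2.60.

pH = 2.60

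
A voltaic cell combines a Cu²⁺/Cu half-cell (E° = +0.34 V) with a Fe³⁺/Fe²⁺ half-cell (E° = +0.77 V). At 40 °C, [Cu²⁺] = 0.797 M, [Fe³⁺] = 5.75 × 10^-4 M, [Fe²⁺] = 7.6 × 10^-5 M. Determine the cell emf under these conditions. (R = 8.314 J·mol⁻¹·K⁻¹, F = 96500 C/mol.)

0.488 V

The Fe³⁺/Fe²⁺ couple has the higher reduction potential and acts as the cathode, so E°_cell = +0.77 − (+0.34) = 0.43 V.
Balancing electrons gives n = 2; the reaction quotient is Q = [Cu²⁺]·[Fe²⁺]^2/[Fe³⁺]^2 = 0.0139.
E = E° − (RT/nF) ln Q = 0.43 − (8.314×313)/(2×96500) × (-4.274) = 0.430 + 0.058 = 0.488 V.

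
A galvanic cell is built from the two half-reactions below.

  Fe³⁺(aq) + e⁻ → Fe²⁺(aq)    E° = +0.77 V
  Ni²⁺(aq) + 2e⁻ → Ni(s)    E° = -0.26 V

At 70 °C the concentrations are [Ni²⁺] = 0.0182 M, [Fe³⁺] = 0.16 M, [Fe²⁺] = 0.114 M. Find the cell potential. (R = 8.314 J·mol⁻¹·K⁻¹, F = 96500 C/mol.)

The Fe³⁺/Fe²⁺ couple has the higher reduction potential and acts as the cathode, so E°_cell = +0.77 − (-0.26) = 1.03 V.
Balancing electrons gives n = 2; the reaction quotient is Q = [Ni²⁺]·[Fe²⁺]^2/[Fe³⁺]^2 = 0.00924.
E = E° − (RT/nF) ln Q = 1.03 − (8.314×343)/(2×96500) × (-4.684) = 1.030 + 0.069 = 1.099 V.

1.10 V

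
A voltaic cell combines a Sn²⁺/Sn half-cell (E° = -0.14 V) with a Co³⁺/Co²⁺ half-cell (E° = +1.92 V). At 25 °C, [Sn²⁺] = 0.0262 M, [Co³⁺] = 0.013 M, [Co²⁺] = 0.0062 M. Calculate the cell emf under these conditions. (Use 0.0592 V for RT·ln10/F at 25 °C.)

2.13 V

The Co³⁺/Co²⁺ couple has the higher reduction potential and acts as the cathode, so E°_cell = +1.92 − (-0.14) = 2.06 V.
Balancing electrons gives n = 2; the reaction quotient is Q = [Sn²⁺]·[Co²⁺]^2/[Co³⁺]^2 = 0.00596.
At 25 °C, E = E° − (0.0592/n) log Q = 2.06 − (0.0592/2)(-2.225) = 2.060 + 0.066 = 2.126 V.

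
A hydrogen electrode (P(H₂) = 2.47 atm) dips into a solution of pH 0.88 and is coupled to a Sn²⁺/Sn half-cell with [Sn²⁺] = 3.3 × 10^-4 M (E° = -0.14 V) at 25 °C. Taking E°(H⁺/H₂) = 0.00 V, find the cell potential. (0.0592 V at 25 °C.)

0.18 V

The hydrogen couple is the cathode, so E°_cell = 0.14 V; n = 2.
[H⁺] = 10^(−0.88) = 0.13 M, and Q = [Sn²⁺]·P(H₂) / [H⁺]^2 = 0.0469.
E = E° − (0.0592/2) log Q = 0.14 − (0.0592/2)(-1.329) = 0.179 V.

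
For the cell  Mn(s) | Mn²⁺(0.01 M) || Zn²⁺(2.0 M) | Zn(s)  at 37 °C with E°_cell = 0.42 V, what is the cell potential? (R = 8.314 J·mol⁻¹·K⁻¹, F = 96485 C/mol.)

Balancing electrons gives n = 2; the reaction quotient is Q = [Mn²⁺]/[Zn²⁺] = 0.00500.
E = E° − (RT/nF) ln Q = 0.42 − (8.314×310)/(2×96485) × (-5.298) = 0.420 + 0.071 = 0.491 V.

0.491 V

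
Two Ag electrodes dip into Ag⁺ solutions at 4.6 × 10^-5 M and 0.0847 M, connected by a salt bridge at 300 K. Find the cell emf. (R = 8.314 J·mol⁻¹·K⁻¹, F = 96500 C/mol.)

Both half-cells are Ag⁺/Ag, so E°_cell = 0. The concentrated side is the cathode; the cell reaction moves Ag⁺ from high to low concentration with n = 1.
Q = [Ag⁺]_dilute/[Ag⁺]_conc = 4.6 × 10^-5/0.0847 = 5.43 × 10^-4.
E = 0 − (RT/nF) ln Q = −((8.314×300)/(1×96500))(-7.518) = 0.1943 V.

0.19 V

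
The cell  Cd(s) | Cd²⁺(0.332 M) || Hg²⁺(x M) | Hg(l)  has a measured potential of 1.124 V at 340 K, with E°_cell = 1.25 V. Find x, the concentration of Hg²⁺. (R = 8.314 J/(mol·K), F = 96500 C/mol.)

6.1 × 10^-5 M

From the Nernst equation, ln Q = nF(E° − E)/RT = 2×96500×(1.25 − 1.124)/(8.314×340) = 8.603, so Q = 5450.
With Q = [Cd²⁺]/[Hg²⁺] and the known concentrations, [Hg²⁺] in the denominator gives [Hg²⁺] = 6.1 × 10^-5 M.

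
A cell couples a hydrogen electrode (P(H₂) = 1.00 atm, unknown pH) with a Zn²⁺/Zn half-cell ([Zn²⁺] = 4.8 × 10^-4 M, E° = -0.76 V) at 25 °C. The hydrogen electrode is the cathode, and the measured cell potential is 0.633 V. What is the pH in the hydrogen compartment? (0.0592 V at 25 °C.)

pH = 3.80

E°_cell = 0.76 V and n = 2.
log Q = n(E° − E)/0.0592 = 2×(0.76 − 0.633)/0.0592 = 4.291.
With Q = [Zn²⁺]·P(H₂) / [H⁺]^2, solving for [H⁺] gives log[H⁺] = -3.805, so pH = 3.80.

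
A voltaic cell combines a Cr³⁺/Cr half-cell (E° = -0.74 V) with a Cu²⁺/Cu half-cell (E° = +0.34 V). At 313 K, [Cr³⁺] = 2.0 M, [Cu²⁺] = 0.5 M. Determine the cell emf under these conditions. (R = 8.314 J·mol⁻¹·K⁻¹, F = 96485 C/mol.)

1.06 V

The Cu²⁺/Cu couple has the higher reduction potential and acts as the cathode, so E°_cell = +0.34 − (-0.74) = 1.08 V.
Balancing electrons gives n = 6; the reaction quotient is Q = [Cr³⁺]^2/[Cu²⁺]^3 = 32.0.
E = E° − (RT/nF) ln Q = 1.08 − (8.314×313)/(6×96485) × (3.466) = 1.080 − 0.016 = 1.064 V.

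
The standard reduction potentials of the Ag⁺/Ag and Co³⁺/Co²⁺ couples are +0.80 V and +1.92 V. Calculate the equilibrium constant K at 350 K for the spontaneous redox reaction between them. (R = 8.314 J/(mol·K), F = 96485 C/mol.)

E°_cell = +1.92 − (+0.80) = 1.12 V, with n = 1 electron transferred.
At equilibrium E = 0, so the Nernst equation gives ln K = nFE°/RT = (1)(96485)(1.12)/((8.314)(350)) = 37.14.
K = e^37.14 = 1.3 × 10^16.

1.3 × 10^16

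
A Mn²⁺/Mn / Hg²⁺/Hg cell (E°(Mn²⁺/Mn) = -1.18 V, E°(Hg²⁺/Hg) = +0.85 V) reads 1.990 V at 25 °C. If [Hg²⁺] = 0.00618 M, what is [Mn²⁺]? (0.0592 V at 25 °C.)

From the Nernst equation, log Q = n(E° − E)/0.0592 = 2(2.03 − 1.990)/0.0592 = 1.351, so Q = 22.5.
With Q = [Mn²⁺]/[Hg²⁺] and the known concentrations, [Mn²⁺] in the numerator gives [Mn²⁺] = 0.14 M.

0.14 M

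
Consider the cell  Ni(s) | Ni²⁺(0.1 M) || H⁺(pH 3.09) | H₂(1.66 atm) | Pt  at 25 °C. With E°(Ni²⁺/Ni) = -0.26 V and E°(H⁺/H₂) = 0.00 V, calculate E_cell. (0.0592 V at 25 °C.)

The hydrogen couple is the cathode, so E°_cell = 0.26 V; n = 2.
[H⁺] = 10^(−3.09) = 8.1 × 10^-4 M, and Q = [Ni²⁺]·P(H₂) / [H⁺]^2 = 2.51 × 10^5.
E = E° − (0.0592/2) log Q = 0.26 − (0.0592/2)(5.400) = 0.100 V.

0.10 V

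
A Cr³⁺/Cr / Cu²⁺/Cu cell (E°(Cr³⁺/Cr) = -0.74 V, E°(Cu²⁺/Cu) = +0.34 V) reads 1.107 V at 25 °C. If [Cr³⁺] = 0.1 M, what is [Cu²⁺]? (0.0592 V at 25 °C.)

From the Nernst equation, log Q = n(E° − E)/0.0592 = 6(1.08 − 1.107)/0.0592 = -2.736, so Q = 0.00183.
With Q = [Cr³⁺]^2/[Cu²⁺]^3 and the known concentrations, [Cu²⁺]^3 in the denominator gives [Cu²⁺] = 1.8 M.

1.8 M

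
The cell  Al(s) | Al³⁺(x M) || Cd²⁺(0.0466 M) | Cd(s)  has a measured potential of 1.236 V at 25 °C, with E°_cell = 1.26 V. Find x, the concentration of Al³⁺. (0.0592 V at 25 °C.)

0.17 M

From the Nernst equation, log Q = n(E° − E)/0.0592 = 6(1.26 − 1.236)/0.0592 = 2.432, so Q = 271.
With Q = [Al³⁺]^2/[Cd²⁺]^3 and the known concentrations, [Al³⁺]^2 in the numerator gives [Al³⁺] = 0.17 M.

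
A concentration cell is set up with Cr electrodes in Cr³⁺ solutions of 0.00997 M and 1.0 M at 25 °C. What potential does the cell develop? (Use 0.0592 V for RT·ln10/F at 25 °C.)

Both half-cells are Cr³⁺/Cr, so E°_cell = 0. The concentrated side is the cathode; the cell reaction moves Cr³⁺ from high to low concentration with n = 3.
Q = [Cr³⁺]_dilute/[Cr³⁺]_conc = 0.00997/1.0 = 0.00997.
E = 0 − (0.0592/3) log Q = −(0.0592/3)(-2.001) = 0.0395 V.

0.039 V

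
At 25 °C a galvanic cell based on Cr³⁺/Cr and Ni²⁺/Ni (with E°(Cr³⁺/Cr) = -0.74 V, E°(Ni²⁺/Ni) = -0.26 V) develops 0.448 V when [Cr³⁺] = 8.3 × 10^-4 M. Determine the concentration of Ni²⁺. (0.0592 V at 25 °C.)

7.3 × 10^-4 M

From the Nernst equation, log Q = n(E° − E)/0.0592 = 6(0.48 − 0.448)/0.0592 = 3.243, so Q = 1750.
With Q = [Cr³⁺]^2/[Ni²⁺]^3 and the known concentrations, [Ni²⁺]^3 in the denominator gives [Ni²⁺] = 7.3 × 10^-4 M.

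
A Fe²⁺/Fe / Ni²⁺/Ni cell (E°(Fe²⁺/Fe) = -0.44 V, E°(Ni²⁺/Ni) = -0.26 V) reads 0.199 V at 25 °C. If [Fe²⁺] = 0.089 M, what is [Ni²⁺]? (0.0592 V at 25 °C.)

0.39 M

From the Nernst equation, log Q = n(E° − E)/0.0592 = 2(0.18 − 0.199)/0.0592 = -0.642, so Q = 0.228.
With Q = [Fe²⁺]/[Ni²⁺] and the known concentrations, [Ni²⁺] in the denominator gives [Ni²⁺] = 0.39 M.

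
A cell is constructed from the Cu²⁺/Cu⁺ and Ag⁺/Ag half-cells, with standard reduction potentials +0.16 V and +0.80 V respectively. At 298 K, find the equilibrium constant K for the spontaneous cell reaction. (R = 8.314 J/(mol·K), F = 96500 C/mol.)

E°_cell = +0.80 − (+0.16) = 0.64 V, with n = 1 electron transferred.
At equilibrium E = 0, so the Nernst equation gives ln K = nFE°/RT = (1)(96500)(0.64)/((8.314)(298)) = 24.93.
K = e^24.93 = 6.7 × 10^10.

6.7 × 10^10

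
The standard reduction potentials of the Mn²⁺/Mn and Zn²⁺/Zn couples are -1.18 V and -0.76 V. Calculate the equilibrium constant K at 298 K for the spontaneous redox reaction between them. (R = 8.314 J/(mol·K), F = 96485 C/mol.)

1.6 × 10^14

E°_cell = -0.76 − (-1.18) = 0.42 V, with n = 2 electrons transferred.
At equilibrium E = 0, so the Nernst equation gives ln K = nFE°/RT = (2)(96485)(0.42)/((8.314)(298)) = 32.71.
K = e^32.71 = 1.6 × 10^14.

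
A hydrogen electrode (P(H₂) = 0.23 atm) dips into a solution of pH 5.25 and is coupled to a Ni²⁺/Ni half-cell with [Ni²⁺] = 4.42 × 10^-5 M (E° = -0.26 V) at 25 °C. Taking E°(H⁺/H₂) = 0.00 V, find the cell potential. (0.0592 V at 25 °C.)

The hydrogen couple is the cathode, so E°_cell = 0.26 V; n = 2.
[H⁺] = 10^(−5.25) = 5.6 × 10^-6 M, and Q = [Ni²⁺]·P(H₂) / [H⁺]^2 = 3.21 × 10^5.
E = E° − (0.0592/2) log Q = 0.26 − (0.0592/2)(5.507) = 0.097 V.

0.097 V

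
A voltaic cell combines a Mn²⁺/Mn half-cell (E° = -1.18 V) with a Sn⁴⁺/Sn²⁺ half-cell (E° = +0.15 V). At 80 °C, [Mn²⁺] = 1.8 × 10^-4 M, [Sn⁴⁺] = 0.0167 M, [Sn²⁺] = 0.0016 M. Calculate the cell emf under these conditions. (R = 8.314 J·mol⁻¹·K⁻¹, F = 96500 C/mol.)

The Sn⁴⁺/Sn²⁺ couple has the higher reduction potential and acts as the cathode, so E°_cell = +0.15 − (-1.18) = 1.33 V.
Balancing electrons gives n = 2; the reaction quotient is Q = [Mn²⁺]·[Sn²⁺]/[Sn⁴⁺] = 1.72 × 10^-5.
E = E° − (RT/nF) ln Q = 1.33 − (8.314×353)/(2×96500) × (-10.968) = 1.330 + 0.167 = 1.497 V.

1.50 V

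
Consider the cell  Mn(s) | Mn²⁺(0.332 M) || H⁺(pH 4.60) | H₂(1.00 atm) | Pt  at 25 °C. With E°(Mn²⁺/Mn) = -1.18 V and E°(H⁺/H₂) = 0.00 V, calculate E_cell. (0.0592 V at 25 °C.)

0.92 V

The hydrogen couple is the cathode, so E°_cell = 1.18 V; n = 2.
[H⁺] = 10^(−4.60) = 2.5 × 10^-5 M, and Q = [Mn²⁺]·P(H₂) / [H⁺]^2 = 5.26 × 10^8.
E = E° − (0.0592/2) log Q = 1.18 − (0.0592/2)(8.721) = 0.922 V.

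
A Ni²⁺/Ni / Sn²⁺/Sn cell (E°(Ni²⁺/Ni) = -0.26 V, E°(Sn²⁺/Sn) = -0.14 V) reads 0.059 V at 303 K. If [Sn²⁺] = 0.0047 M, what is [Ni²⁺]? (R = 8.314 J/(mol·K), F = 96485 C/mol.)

From the Nernst equation, ln Q = nF(E° − E)/RT = 2×96485×(0.12 − 0.059)/(8.314×303) = 4.673, so Q = 107.
With Q = [Ni²⁺]/[Sn²⁺] and the known concentrations, [Ni²⁺] in the numerator gives [Ni²⁺] = 0.5 M.

0.5 M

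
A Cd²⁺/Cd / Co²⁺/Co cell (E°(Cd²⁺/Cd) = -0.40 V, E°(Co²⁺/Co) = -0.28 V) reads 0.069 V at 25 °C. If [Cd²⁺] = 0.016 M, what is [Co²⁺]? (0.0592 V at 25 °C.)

3 × 10^-4 M

From the Nernst equation, log Q = n(E° − E)/0.0592 = 2(0.12 − 0.069)/0.0592 = 1.723, so Q = 52.8.
With Q = [Cd²⁺]/[Co²⁺] and the known concentrations, [Co²⁺] in the denominator gives [Co²⁺] = 3 × 10^-4 M.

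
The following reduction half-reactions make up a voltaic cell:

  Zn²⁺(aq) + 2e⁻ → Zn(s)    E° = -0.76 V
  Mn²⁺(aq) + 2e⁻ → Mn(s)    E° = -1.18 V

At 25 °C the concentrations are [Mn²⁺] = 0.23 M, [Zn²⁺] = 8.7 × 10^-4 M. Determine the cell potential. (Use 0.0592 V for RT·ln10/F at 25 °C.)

0.348 V

The Zn²⁺/Zn couple has the higher reduction potential and acts as the cathode, so E°_cell = -0.76 − (-1.18) = 0.42 V.
Balancing electrons gives n = 2; the reaction quotient is Q = [Mn²⁺]/[Zn²⁺] = 264.
At 25 °C, E = E° − (0.0592/n) log Q = 0.42 − (0.0592/2)(2.422) = 0.420 − 0.072 = 0.348 V.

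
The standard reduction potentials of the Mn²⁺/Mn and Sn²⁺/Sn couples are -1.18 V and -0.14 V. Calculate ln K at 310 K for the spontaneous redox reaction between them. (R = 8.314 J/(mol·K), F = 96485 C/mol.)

ln K = 77.9

E°_cell = -0.14 − (-1.18) = 1.04 V, with n = 2 electrons transferred.
At equilibrium E = 0, so the Nernst equation gives ln K = nFE°/RT = (2)(96485)(1.04)/((8.314)(310)) = 77.87.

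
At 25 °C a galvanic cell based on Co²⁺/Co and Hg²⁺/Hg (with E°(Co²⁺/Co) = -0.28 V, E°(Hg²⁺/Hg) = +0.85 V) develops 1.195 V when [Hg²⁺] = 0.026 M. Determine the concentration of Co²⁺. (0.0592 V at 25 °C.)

1.7 × 10^-4 M

From the Nernst equation, log Q = n(E° − E)/0.0592 = 2(1.13 − 1.195)/0.0592 = -2.196, so Q = 0.00637.
With Q = [Co²⁺]/[Hg²⁺] and the known concentrations, [Co²⁺] in the numerator gives [Co²⁺] = 1.7 × 10^-4 M.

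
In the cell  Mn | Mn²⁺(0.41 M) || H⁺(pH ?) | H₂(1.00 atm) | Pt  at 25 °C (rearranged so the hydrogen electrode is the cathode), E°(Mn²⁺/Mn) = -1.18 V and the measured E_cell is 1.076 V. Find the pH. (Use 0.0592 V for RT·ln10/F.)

pH = 1.95

E°_cell = 1.18 V and n = 2.
log Q = n(E° − E)/0.0592 = 2×(1.18 − 1.076)/0.0592 = 3.514.
With Q = [Mn²⁺]·P(H₂) / [H⁺]^2, solving for [H⁺] gives log[H⁺] = -1.950, so pH = 1.95.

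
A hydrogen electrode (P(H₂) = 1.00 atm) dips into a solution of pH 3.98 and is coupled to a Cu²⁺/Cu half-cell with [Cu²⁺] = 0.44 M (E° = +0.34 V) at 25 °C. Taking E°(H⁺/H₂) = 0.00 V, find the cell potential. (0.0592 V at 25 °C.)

The Cu²⁺/Cu couple is the cathode, so E°_cell = 0.34 V; n = 2.
[H⁺] = 10^(−3.98) = 1 × 10^-4 M, and Q = [H⁺]^2 / ([Cu²⁺]·P(H₂)) = 2.49 × 10^-8.
E = E° − (0.0592/2) log Q = 0.34 − (0.0592/2)(-7.603) = 0.565 V.

0.57 V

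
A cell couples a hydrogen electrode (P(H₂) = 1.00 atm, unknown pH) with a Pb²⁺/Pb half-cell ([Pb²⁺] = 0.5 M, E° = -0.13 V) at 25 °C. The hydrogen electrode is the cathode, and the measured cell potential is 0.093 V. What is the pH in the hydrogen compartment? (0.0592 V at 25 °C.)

pH = 0.78

E°_cell = 0.13 V and n = 2.
log Q = n(E° − E)/0.0592 = 2×(0.13 − 0.093)/0.0592 = 1.250.
With Q = [Pb²⁺]·P(H₂) / [H⁺]^2, solving for [H⁺] gives log[H⁺] = -0.776, so pH = 0.78.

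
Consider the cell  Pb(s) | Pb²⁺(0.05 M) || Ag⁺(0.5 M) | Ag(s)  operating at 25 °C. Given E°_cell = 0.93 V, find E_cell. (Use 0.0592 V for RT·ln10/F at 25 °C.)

Balancing electrons gives n = 2; the reaction quotient is Q = [Pb²⁺]/[Ag⁺]^2 = 0.200.
At 25 °C, E = E° − (0.0592/n) log Q = 0.93 − (0.0592/2)(-0.699) = 0.930 + 0.021 = 0.951 V.

0.951 V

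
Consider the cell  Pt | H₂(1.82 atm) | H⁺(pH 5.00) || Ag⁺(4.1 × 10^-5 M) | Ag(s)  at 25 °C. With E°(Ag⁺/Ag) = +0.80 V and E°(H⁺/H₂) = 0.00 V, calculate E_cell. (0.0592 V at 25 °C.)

0.84 V

The Ag⁺/Ag couple is the cathode, so E°_cell = 0.80 V; n = 2.
[H⁺] = 10^(−5.00) = 1 × 10^-5 M, and Q = [H⁺]^2 / ([Ag⁺]^2·P(H₂)) = 0.0327.
E = E° − (0.0592/2) log Q = 0.80 − (0.0592/2)(-1.486) = 0.844 V.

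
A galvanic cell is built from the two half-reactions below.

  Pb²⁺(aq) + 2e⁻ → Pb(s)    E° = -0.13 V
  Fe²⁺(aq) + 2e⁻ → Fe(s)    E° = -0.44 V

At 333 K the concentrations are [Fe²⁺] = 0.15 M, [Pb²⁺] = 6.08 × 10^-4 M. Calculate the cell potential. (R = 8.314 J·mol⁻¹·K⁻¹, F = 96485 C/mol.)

The Pb²⁺/Pb couple has the higher reduction potential and acts as the cathode, so E°_cell = -0.13 − (-0.44) = 0.31 V.
Balancing electrons gives n = 2; the reaction quotient is Q = [Fe²⁺]/[Pb²⁺] = 247.
E = E° − (RT/nF) ln Q = 0.31 − (8.314×333)/(2×96485) × (5.508) = 0.310 − 0.079 = 0.231 V.

0.231 V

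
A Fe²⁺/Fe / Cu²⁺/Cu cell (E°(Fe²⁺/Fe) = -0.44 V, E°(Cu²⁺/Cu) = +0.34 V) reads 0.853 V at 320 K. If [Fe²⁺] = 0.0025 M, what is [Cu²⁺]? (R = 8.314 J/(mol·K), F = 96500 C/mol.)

From the Nernst equation, ln Q = nF(E° − E)/RT = 2×96500×(0.78 − 0.853)/(8.314×320) = -5.296, so Q = 0.00501.
With Q = [Fe²⁺]/[Cu²⁺] and the known concentrations, [Cu²⁺] in the denominator gives [Cu²⁺] = 0.5 M.

0.5 M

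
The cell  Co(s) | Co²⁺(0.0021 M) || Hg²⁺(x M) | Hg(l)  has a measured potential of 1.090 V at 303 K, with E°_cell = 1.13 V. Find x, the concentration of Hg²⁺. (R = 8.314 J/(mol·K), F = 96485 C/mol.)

9.8 × 10^-5 M

From the Nernst equation, ln Q = nF(E° − E)/RT = 2×96485×(1.13 − 1.090)/(8.314×303) = 3.064, so Q = 21.4.
With Q = [Co²⁺]/[Hg²⁺] and the known concentrations, [Hg²⁺] in the denominator gives [Hg²⁺] = 9.8 × 10^-5 M.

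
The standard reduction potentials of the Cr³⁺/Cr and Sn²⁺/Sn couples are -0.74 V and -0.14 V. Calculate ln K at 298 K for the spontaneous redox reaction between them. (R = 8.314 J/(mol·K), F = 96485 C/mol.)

E°_cell = -0.14 − (-0.74) = 0.60 V, with n = 6 electrons transferred.
At equilibrium E = 0, so the Nernst equation gives ln K = nFE°/RT = (6)(96485)(0.60)/((8.314)(298)) = 140.20.

ln K = 140.2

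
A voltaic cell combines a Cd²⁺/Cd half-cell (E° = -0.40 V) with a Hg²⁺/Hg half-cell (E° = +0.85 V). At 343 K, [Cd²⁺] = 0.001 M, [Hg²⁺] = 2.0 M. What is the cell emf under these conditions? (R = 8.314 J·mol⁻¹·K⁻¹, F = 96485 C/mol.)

The Hg²⁺/Hg couple has the higher reduction potential and acts as the cathode, so E°_cell = +0.85 − (-0.40) = 1.25 V.
Balancing electrons gives n = 2; the reaction quotient is Q = [Cd²⁺]/[Hg²⁺] = 5 × 10^-4.
E = E° − (RT/nF) ln Q = 1.25 − (8.314×343)/(2×96485) × (-7.601) = 1.250 + 0.112 = 1.362 V.

1.36 V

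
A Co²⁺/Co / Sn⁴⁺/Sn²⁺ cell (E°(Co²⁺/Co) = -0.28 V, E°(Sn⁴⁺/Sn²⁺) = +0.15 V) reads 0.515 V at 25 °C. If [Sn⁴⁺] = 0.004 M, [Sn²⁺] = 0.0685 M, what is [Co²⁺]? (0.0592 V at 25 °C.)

7.8 × 10^-5 M

From the Nernst equation, log Q = n(E° − E)/0.0592 = 2(0.43 − 0.515)/0.0592 = -2.872, so Q = 0.00134.
With Q = [Co²⁺]·[Sn²⁺]/[Sn⁴⁺] and the known concentrations, [Co²⁺] in the numerator gives [Co²⁺] = 7.8 × 10^-5 M.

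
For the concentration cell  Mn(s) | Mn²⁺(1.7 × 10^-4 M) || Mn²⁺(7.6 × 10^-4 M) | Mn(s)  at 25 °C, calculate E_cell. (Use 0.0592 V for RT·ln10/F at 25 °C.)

0.019 V

Both half-cells are Mn²⁺/Mn, so E°_cell = 0. The concentrated side is the cathode; the cell reaction moves Mn²⁺ from high to low concentration with n = 2.
Q = [Mn²⁺]_dilute/[Mn²⁺]_conc = 1.7 × 10^-4/7.6 × 10^-4 = 0.224.
E = 0 − (0.0592/2) log Q = −(0.0592/2)(-0.650) = 0.0192 V.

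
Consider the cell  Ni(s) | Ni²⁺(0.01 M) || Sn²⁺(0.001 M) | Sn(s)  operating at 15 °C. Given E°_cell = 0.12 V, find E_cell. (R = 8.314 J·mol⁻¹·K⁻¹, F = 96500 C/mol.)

Balancing electrons gives n = 2; the reaction quotient is Q = [Ni²⁺]/[Sn²⁺] = 10.0.
E = E° − (RT/nF) ln Q = 0.12 − (8.314×288)/(2×96500) × (2.303) = 0.120 − 0.029 = 0.091 V.

0.091 V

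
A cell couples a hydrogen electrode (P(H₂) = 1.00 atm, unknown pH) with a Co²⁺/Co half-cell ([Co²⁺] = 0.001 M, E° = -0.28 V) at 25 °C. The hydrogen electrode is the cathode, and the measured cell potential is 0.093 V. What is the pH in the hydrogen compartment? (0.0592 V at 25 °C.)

E°_cell = 0.28 V and n = 2.
log Q = n(E° − E)/0.0592 = 2×(0.28 − 0.093)/0.0592 = 6.318.
With Q = [Co²⁺]·P(H₂) / [H⁺]^2, solving for [H⁺] gives log[H⁺] = -4.659, so pH = 4.66.

pH = 4.66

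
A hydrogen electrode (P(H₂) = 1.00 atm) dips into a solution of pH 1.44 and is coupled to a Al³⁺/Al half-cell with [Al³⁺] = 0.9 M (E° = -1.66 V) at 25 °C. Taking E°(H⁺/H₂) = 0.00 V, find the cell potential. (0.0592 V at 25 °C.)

1.58 V

The hydrogen couple is the cathode, so E°_cell = 1.66 V; n = 6.
[H⁺] = 10^(−1.44) = 0.036 M, and Q = [Al³⁺]^2·P(H₂)^3 / [H⁺]^6 = 3.54 × 10^8.
E = E° − (0.0592/6) log Q = 1.66 − (0.0592/6)(8.548) = 1.576 V.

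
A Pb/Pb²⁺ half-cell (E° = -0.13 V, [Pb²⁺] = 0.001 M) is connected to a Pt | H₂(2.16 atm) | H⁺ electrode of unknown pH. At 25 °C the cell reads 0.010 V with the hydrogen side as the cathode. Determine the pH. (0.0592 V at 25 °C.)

E°_cell = 0.13 V and n = 2.
log Q = n(E° − E)/0.0592 = 2×(0.13 − 0.010)/0.0592 = 4.054.
With Q = [Pb²⁺]·P(H₂) / [H⁺]^2, solving for [H⁺] gives log[H⁺] = -3.360, so pH = 3.36.

pH = 3.36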